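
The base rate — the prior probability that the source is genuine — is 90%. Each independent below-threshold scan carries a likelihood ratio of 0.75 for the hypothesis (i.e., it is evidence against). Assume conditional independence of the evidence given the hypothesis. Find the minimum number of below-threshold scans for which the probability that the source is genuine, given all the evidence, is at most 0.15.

Prior odds = 0.9/0.1 = 9.
Likelihood ratio per below-threshold scan = 0.75.
Target odds: 0.15 ÷ 0.85 = 3/17.
Need 9 × 0.75ⁿ ≤ 3/17, i.e. 0.75ⁿ ≤ 1/51.
0.75¹³ = 1594323/67108864 is still above 1/51 but 0.75¹⁴ = 4782969/268435456 is at or below it, so n = 14.

14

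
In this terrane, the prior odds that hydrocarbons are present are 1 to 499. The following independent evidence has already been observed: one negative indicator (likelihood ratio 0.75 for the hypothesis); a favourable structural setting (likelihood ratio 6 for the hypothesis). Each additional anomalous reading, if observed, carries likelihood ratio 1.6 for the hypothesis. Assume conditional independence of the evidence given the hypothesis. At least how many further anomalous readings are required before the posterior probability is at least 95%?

Prior odds = 1/499.
Combined Bayes factor of the evidence already in hand = 0.75 × 6 = 4.5.
Odds after that evidence = (1/499) × 4.5 = 9/998.
Target odds = 0.95/0.05 = 19.
Need 1.6ⁿ ≥ 19 ÷ (9/998) = 18962/9.
1.6¹⁶ ≈1844.67 falls short of 18962/9 but 1.6¹⁷ ≈2951.48 reaches it, so n = 17.

17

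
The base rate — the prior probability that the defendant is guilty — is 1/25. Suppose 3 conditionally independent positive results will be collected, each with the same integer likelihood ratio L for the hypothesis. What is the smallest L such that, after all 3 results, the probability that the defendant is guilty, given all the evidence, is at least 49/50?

Prior odds = 0.04/0.96 = 1/24.
Target odds = 0.98/0.02 = 49.
Need L³ ≥ 49 ÷ (1/24) = 1176.
10³ = 1000 < 1176 ≤ 1331 = 11³, so L = 11.

11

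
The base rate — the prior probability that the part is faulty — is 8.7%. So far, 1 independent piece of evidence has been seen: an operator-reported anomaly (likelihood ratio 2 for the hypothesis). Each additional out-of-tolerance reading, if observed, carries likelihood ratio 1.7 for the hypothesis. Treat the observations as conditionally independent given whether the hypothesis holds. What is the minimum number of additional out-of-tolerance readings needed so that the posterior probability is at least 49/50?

Prior odds = 0.087/0.913 = 87/913.
Bayes factor of the evidence already in hand = 2.
Odds after that evidence = (87/913) × 2 = 174/913.
Target odds = 0.98/0.02 = 49.
Need 1.7ⁿ ≥ 49 ÷ (174/913) = 44737/174.
1.7¹⁰ ≈201.599 falls short of 44737/174 but 1.7¹¹ ≈342.719 reaches it, so n = 11.

11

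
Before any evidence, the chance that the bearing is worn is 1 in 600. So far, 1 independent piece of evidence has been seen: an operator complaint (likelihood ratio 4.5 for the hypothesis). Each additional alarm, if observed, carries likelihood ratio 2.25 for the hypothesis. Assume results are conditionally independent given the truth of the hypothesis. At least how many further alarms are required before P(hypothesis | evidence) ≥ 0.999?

15

Prior odds = (1/600)/(599/600) = 1/599.
Bayes factor of the evidence already in hand = 4.5.
Odds after that evidence = (1/599) × 4.5 = 9/1198.
Target odds = 0.999/0.001 = 999.
Need 2.25ⁿ ≥ 999 ÷ (9/1198) = 132978.
2.25¹⁴ ≈85222.7 falls short of 132978 but 2.25¹⁵ ≈191751 reaches it, so n = 15.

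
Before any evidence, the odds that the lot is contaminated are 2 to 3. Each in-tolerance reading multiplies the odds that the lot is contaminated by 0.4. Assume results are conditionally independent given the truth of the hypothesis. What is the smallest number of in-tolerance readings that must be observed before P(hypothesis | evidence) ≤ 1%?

5

Prior odds = 2/3.
Likelihood ratio per in-tolerance reading = 0.4.
Target odds: 0.01 ÷ 0.99 = 1/99.
Need (2/3) × 0.4ⁿ ≤ 1/99, i.e. 0.4ⁿ ≤ 1/66.
0.4⁴ = 0.0256 is still above 1/66 but 0.4⁵ = 0.01024 is at or below it, so n = 5.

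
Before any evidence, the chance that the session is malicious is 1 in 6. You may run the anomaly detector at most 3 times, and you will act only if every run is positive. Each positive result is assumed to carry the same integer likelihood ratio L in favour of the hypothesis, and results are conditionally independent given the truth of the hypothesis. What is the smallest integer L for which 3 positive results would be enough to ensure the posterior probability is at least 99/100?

Prior odds = (1/6)/(5/6) = 0.2.
Target odds = 0.99/0.01 = 99.
Need L³ ≥ 99 ÷ 0.2 = 495.
7³ = 343 < 495 ≤ 512 = 8³, so L = 8.

8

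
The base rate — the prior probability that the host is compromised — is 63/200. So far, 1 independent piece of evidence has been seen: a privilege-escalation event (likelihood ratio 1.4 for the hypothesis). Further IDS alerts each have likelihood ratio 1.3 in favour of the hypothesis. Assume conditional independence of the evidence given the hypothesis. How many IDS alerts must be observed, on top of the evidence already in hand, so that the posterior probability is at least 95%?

13

Prior odds = 0.315/0.685 = 63/137.
Bayes factor of the evidence already in hand = 1.4.
Odds after that evidence = (63/137) × 1.4 = 441/685.
Target odds = 0.95/0.05 = 19.
Need 1.3ⁿ ≥ 19 ÷ (441/685) = 13015/441.
1.3¹² ≈23.2981 falls short of 13015/441 but 1.3¹³ ≈30.2875 reaches it, so n = 13.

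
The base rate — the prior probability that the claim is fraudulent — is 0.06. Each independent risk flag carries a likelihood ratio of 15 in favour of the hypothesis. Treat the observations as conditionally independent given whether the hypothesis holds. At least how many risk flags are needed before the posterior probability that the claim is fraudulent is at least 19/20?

Prior odds = 0.06/0.94 = 3/47.
Likelihood ratio per risk flag = 15.
Target posterior odds = 0.95/0.05 = 19.
Need (3/47) × 15ⁿ ≥ 19, i.e. 15ⁿ ≥ 893/3.
15² = 225 falls short of 893/3 but 15³ = 3375 reaches it, so n = 3.

3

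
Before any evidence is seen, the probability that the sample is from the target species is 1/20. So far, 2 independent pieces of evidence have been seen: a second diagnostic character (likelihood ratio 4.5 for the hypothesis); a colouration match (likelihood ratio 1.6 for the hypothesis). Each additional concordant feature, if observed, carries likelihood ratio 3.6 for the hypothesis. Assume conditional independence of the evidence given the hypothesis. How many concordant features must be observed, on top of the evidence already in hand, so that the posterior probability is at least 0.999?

Prior odds = 0.05/0.95 = 1/19.
Combined Bayes factor of the evidence already in hand = 4.5 × 1.6 = 7.2.
Odds after that evidence = (1/19) × 7.2 = 36/95.
Target odds = 0.999/0.001 = 999.
Need 3.6ⁿ ≥ 999 ÷ (36/95) = 2636.25.
3.6⁶ = 34012224/15625 falls short of 2636.25 but 3.6⁷ = 612220032/78125 reaches it, so n = 7.

7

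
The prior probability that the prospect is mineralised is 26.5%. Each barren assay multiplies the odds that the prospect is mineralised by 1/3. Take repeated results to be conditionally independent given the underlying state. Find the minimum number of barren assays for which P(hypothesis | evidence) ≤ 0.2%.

Prior odds: 0.265 ÷ 0.735 = 53/147.
Likelihood ratio per barren assay = 1/3.
Target odds: 0.002 ÷ 0.998 = 1/499.
Require (1/3)ⁿ ≤ 1/499 ÷ (53/147) = 147/26447.
(1/3)⁴ = 1/81 is still above 147/26447 but (1/3)⁵ = 1/243 is at or below it, so n = 5.

5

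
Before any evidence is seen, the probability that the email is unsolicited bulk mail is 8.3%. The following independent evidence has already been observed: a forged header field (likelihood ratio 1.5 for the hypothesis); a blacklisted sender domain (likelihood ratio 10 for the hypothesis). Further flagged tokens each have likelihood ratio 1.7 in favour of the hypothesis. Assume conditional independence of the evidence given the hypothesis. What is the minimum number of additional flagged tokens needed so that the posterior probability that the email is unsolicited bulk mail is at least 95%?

Prior odds = 0.083/0.917 = 83/917.
Combined Bayes factor of the evidence already in hand = 1.5 × 10 = 15.
Odds after that evidence = (83/917) × 15 = 1245/917.
Target odds = 0.95/0.05 = 19.
Need 1.7ⁿ ≥ 19 ÷ (1245/917) = 17423/1245.
1.7⁴ = 8.3521 falls short of 17423/1245 but 1.7⁵ = 1419857/100000 reaches it, so n = 5.

5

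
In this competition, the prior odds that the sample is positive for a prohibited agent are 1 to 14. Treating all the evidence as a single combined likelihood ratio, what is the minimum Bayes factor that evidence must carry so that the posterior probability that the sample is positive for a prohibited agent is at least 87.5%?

98

Prior odds = 1/14.
Target odds = 0.875/0.125 = 7.
Required Bayes factor = 7 ÷ (1/14) = 98.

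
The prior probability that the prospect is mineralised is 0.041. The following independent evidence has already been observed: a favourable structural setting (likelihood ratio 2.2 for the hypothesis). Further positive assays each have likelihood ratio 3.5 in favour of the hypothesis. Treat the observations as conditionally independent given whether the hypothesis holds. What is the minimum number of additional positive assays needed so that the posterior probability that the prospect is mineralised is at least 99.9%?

Prior odds = 0.041/0.959 = 41/959.
Bayes factor of the evidence already in hand = 2.2.
Odds after that evidence = (41/959) × 2.2 = 451/4795.
Target odds = 0.999/0.001 = 999.
Need 3.5ⁿ ≥ 999 ÷ (451/4795) = 4790205/451.
3.5⁷ = 823543/128 falls short of 4790205/451 but 3.5⁸ = 5764801/256 reaches it, so n = 8.

8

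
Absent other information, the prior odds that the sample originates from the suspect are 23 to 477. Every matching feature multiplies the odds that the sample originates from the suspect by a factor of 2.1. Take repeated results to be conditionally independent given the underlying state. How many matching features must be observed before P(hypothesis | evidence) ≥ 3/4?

6

Prior odds = 23/477.
Likelihood ratio per matching feature = 2.1.
Target posterior odds = 0.75/0.25 = 3.
Require 2.1ⁿ ≥ 3 ÷ (23/477) = 1431/23.
2.1⁵ = 4084101/100000 falls short of 1431/23 but 2.1⁶ = 85766121/1000000 reaches it, so n = 6.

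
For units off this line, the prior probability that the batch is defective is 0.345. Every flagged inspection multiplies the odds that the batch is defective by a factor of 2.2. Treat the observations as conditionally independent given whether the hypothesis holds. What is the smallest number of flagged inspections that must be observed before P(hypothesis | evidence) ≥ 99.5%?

Prior odds: 0.345 ÷ 0.655 = 69/131.
Likelihood ratio per flagged inspection = 2.2.
Target odds: 0.995 ÷ 0.005 = 199.
Require 2.2ⁿ ≥ 199 ÷ (69/131) = 26069/69.
2.2⁷ = 19487171/78125 falls short of 26069/69 but 2.2⁸ = 214358881/390625 reaches it, so n = 8.

8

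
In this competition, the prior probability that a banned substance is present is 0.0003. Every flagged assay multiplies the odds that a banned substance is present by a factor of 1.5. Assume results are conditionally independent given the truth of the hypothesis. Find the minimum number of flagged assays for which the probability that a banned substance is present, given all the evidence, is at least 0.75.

23

Prior odds = 0.0003/0.9997 = 3/9997.
Likelihood ratio per flagged assay = 1.5.
Target posterior odds = 0.75/0.25 = 3.
Need (3/9997) × 1.5ⁿ ≥ 3, i.e. 1.5ⁿ ≥ 9997.
1.5²² ≈7481.83 falls short of 9997 but 1.5²³ ≈11222.7 reaches it, so n = 23.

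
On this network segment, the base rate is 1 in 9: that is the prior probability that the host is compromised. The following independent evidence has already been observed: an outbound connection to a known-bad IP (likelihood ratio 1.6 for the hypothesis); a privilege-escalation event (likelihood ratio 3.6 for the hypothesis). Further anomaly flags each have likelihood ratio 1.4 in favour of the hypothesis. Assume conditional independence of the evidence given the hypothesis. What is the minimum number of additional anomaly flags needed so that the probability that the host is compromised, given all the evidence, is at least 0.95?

Prior odds = (1/9)/(8/9) = 0.125.
Combined Bayes factor of the evidence already in hand = 1.6 × 3.6 = 5.76.
Odds after that evidence = 0.125 × 5.76 = 0.72.
Target odds = 0.95/0.05 = 19.
Need 1.4ⁿ ≥ 19 ÷ 0.72 = 475/18.
1.4⁹ = 40353607/1953125 falls short of 475/18 but 1.4¹⁰ = 282475249/9765625 reaches it, so n = 10.

10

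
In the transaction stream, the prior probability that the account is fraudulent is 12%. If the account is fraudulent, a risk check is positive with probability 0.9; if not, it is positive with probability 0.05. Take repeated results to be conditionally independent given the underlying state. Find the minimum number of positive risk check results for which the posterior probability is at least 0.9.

2

Prior odds = 0.12/0.88 = 3/22.
Likelihood ratio of a positive = 0.9/0.05 = 18.
Target odds: 0.9 ÷ 0.1 = 9.
Require 18ⁿ ≥ 9 ÷ (3/22) = 66.
18¹ = 18 falls short of 66 but 18² = 324 reaches it, so n = 2.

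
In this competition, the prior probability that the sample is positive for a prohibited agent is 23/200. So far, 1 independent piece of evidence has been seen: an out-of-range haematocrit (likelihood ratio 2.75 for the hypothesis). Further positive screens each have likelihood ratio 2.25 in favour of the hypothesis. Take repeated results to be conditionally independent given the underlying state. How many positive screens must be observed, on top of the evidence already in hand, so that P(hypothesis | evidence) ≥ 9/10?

Prior odds = 0.115/0.885 = 23/177.
Bayes factor of the evidence already in hand = 2.75.
Odds after that evidence = (23/177) × 2.75 = 253/708.
Target odds = 0.9/0.1 = 9.
Need 2.25ⁿ ≥ 9 ÷ (253/708) = 6372/253.
2.25³ = 11.390625 falls short of 6372/253 but 2.25⁴ = 25.62890625 reaches it, so n = 4.

4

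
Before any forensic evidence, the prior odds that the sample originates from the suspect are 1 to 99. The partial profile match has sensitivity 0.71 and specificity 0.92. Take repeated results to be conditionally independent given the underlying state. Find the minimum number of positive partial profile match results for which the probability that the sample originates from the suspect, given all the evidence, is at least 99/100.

5

Prior odds = 1/99.
False-positive rate = 1 − 0.92 = 0.08; likelihood ratio of a positive = 0.71/0.08 = 8.875.
Target odds: 0.99 ÷ 0.01 = 99.
Need (1/99) × 8.875ⁿ ≥ 99, i.e. 8.875ⁿ ≥ 9801.
8.875⁴ = 25411681/4096 falls short of 9801 but 8.875⁵ ≈55060.7 reaches it, so n = 5.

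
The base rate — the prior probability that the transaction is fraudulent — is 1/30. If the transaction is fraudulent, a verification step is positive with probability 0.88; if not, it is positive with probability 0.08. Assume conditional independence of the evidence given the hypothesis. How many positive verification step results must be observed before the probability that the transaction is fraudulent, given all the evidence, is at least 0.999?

Prior odds = (1/30)/(29/30) = 1/29.
Likelihood ratio of a positive = 0.88/0.08 = 11.
Target posterior odds = 0.999/0.001 = 999.
Require 11ⁿ ≥ 999 ÷ (1/29) = 28971.
11⁴ = 14641 falls short of 28971 but 11⁵ = 161051 reaches it, so n = 5.

5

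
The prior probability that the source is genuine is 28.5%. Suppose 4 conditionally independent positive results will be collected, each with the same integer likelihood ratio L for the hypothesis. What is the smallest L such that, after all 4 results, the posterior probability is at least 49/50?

Prior odds = 0.285/0.715 = 57/143.
Target odds = 0.98/0.02 = 49.
Need L⁴ ≥ 49 ÷ (57/143) = 7007/57.
3⁴ = 81 < 7007/57 ≤ 256 = 4⁴, so L = 4.

4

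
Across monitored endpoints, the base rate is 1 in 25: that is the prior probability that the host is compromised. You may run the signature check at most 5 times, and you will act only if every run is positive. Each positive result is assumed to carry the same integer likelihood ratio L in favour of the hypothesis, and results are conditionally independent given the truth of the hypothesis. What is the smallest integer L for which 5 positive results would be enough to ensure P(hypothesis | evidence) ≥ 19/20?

4

Prior odds = 0.04/0.96 = 1/24.
Target odds = 0.95/0.05 = 19.
Need L⁵ ≥ 19 ÷ (1/24) = 456.
3⁵ = 243 < 456 ≤ 1024 = 4⁵, so L = 4.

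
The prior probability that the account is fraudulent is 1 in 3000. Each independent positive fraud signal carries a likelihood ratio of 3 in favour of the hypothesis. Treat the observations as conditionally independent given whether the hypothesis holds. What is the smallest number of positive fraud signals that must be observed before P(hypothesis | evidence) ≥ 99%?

Prior odds: (1/3000) ÷ (2999/3000) = 1/2999.
Likelihood ratio per positive fraud signal = 3.
Target odds: 0.99 ÷ 0.01 = 99.
Require 3ⁿ ≥ 99 ÷ (1/2999) = 296901.
3¹¹ = 177147 falls short of 296901 but 3¹² = 531441 reaches it, so n = 12.

12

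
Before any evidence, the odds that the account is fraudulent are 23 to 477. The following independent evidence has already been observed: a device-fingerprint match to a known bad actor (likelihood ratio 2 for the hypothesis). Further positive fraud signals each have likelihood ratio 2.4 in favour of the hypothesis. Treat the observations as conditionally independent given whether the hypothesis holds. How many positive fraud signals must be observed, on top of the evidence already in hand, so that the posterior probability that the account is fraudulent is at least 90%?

6

Prior odds = 23/477.
Bayes factor of the evidence already in hand = 2.
Odds after that evidence = (23/477) × 2 = 46/477.
Target odds = 0.9/0.1 = 9.
Need 2.4ⁿ ≥ 9 ÷ (46/477) = 4293/46.
2.4⁵ = 79.62624 falls short of 4293/46 but 2.4⁶ = 2985984/15625 reaches it, so n = 6.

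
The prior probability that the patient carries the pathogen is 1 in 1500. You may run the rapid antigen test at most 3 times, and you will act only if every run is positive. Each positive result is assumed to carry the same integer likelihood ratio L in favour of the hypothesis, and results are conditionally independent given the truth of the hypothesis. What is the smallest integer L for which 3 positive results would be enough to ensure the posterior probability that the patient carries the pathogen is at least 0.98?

Prior odds = (1/1500)/(1499/1500) = 1/1499.
Target odds = 0.98/0.02 = 49.
Need L³ ≥ 49 ÷ (1/1499) = 73451.
41³ = 68921 < 73451 ≤ 74088 = 42³, so L = 42.

42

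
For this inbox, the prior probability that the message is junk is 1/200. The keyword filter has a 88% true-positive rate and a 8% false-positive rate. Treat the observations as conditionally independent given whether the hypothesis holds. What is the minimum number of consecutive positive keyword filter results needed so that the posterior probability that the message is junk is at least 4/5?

Prior odds = 0.005/0.995 = 1/199.
Likelihood ratio of a positive result = 0.88/0.08 = 11.
Target posterior odds = 0.8/0.2 = 4.
Need (1/199) × 11ⁿ ≥ 4, i.e. 11ⁿ ≥ 796.
11² = 121 falls short of 796 but 11³ = 1331 reaches it, so n = 3.

3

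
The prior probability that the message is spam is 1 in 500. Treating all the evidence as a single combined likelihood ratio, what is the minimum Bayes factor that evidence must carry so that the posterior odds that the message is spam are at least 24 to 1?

Prior odds = 0.002/0.998 = 1/499.
Target odds = 24.
Required Bayes factor = 24 ÷ (1/499) = 11976.

11976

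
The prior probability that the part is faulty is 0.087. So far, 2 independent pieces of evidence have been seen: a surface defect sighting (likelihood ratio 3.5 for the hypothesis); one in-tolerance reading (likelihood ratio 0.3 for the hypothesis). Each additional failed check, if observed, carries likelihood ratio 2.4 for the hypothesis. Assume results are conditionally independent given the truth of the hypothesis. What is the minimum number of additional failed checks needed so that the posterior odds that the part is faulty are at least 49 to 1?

Prior odds = 0.087/0.913 = 87/913.
Combined Bayes factor of the evidence already in hand = 3.5 × 0.3 = 1.05.
Odds after that evidence = (87/913) × 1.05 = 1827/18260.
Target odds = 49.
Need 2.4ⁿ ≥ 49 ÷ (1827/18260) = 127820/261.
2.4⁷ = 35831808/78125 falls short of 127820/261 but 2.4⁸ = 429981696/390625 reaches it, so n = 8.

8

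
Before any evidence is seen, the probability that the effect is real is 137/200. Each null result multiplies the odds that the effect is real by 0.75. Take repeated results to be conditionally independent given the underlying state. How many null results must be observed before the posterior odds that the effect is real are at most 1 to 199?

22

Prior odds: 0.685 ÷ 0.315 = 137/63.
Likelihood ratio per null result = 0.75.
Target odds = 1/199.
Need (137/63) × 0.75ⁿ ≤ 1/199, i.e. 0.75ⁿ ≤ 63/27263.
0.75²¹ ≈0.00237841 is still above 63/27263 but 0.75²² ≈0.00178381 is at or below it, so n = 22.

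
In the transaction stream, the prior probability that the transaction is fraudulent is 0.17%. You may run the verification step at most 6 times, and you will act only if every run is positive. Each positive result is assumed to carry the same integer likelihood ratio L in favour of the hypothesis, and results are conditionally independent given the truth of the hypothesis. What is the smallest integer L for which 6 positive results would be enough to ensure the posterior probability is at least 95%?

5

Prior odds = 0.0017/0.9983 = 17/9983.
Target odds = 0.95/0.05 = 19.
Need L⁶ ≥ 19 ÷ (17/9983) = 189677/17.
4⁶ = 4096 < 189677/17 ≤ 15625 = 5⁶, so L = 5.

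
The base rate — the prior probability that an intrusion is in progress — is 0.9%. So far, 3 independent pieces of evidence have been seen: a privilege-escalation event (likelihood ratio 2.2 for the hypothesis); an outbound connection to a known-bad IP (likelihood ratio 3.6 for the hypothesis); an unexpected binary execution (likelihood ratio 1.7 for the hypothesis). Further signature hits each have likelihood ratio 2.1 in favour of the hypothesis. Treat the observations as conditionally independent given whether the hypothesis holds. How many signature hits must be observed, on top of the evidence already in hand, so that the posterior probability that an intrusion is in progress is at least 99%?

10

Prior odds = 0.009/0.991 = 9/991.
Combined Bayes factor of the evidence already in hand = 2.2 × 3.6 × 1.7 = 13.464.
Odds after that evidence = (9/991) × 13.464 = 15147/123875.
Target odds = 0.99/0.01 = 99.
Need 2.1ⁿ ≥ 99 ÷ (15147/123875) = 123875/153.
2.1⁹ ≈794.28 falls short of 123875/153 but 2.1¹⁰ ≈1667.99 reaches it, so n = 10.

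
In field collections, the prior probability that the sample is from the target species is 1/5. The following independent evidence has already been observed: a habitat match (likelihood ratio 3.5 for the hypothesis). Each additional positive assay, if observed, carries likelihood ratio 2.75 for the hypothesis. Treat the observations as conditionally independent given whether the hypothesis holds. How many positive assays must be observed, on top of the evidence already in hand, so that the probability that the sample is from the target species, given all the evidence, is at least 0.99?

5

Prior odds = 0.2/0.8 = 0.25.
Bayes factor of the evidence already in hand = 3.5.
Odds after that evidence = 0.25 × 3.5 = 0.875.
Target odds = 0.99/0.01 = 99.
Need 2.75ⁿ ≥ 99 ÷ 0.875 = 792/7.
2.75⁴ = 57.19140625 falls short of 792/7 but 2.75⁵ = 161051/1024 reaches it, so n = 5.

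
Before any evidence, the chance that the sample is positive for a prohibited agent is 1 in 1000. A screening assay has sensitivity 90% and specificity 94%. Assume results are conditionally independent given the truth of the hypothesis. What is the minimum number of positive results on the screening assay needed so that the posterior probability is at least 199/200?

Prior odds: 0.001 ÷ 0.999 = 1/999.
False-positive rate = 1 − 0.94 = 0.06; likelihood ratio of a positive = 0.9/0.06 = 15.
Target posterior odds = 0.995/0.005 = 199.
Need (1/999) × 15ⁿ ≥ 199, i.e. 15ⁿ ≥ 198801.
15⁴ = 50625 falls short of 198801 but 15⁵ = 759375 reaches it, so n = 5.

5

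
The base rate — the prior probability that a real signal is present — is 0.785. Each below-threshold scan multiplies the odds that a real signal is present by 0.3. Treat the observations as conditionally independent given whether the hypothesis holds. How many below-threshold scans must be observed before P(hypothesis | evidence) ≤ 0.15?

Prior odds = 0.785/0.215 = 157/43.
Likelihood ratio per below-threshold scan = 0.3.
Target odds: 0.15 ÷ 0.85 = 3/17.
Need (157/43) × 0.3ⁿ ≤ 3/17, i.e. 0.3ⁿ ≤ 129/2669.
0.3² = 0.09 is still above 129/2669 but 0.3³ = 0.027 is at or below it, so n = 3.

3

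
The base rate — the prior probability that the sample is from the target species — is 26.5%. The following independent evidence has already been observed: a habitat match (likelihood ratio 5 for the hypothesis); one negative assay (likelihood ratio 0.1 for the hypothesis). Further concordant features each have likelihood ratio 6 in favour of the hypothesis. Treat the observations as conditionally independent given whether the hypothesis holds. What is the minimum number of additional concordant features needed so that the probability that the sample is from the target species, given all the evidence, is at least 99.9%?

5

Prior odds = 0.265/0.735 = 53/147.
Combined Bayes factor of the evidence already in hand = 5 × 0.1 = 0.5.
Odds after that evidence = (53/147) × 0.5 = 53/294.
Target odds = 0.999/0.001 = 999.
Need 6ⁿ ≥ 999 ÷ (53/294) = 293706/53.
6⁴ = 1296 falls short of 293706/53 but 6⁵ = 7776 reaches it, so n = 5.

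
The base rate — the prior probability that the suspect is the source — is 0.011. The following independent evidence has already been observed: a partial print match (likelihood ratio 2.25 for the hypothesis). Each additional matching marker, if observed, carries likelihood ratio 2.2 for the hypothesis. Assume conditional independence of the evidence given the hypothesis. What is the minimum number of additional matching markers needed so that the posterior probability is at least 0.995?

12

Prior odds = 0.011/0.989 = 11/989.
Bayes factor of the evidence already in hand = 2.25.
Odds after that evidence = (11/989) × 2.25 = 99/3956.
Target odds = 0.995/0.005 = 199.
Need 2.2ⁿ ≥ 199 ÷ (99/3956) = 787244/99.
2.2¹¹ ≈5843.18 falls short of 787244/99 but 2.2¹² ≈12855 reaches it, so n = 12.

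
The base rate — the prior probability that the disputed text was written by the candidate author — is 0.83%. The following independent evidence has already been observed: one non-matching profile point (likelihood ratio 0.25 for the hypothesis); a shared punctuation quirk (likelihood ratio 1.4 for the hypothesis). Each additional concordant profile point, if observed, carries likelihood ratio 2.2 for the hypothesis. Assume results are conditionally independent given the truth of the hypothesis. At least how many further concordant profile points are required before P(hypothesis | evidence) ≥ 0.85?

Prior odds = 0.0083/0.9917 = 83/9917.
Combined Bayes factor of the evidence already in hand = 0.25 × 1.4 = 0.35.
Odds after that evidence = (83/9917) × 0.35 = 581/198340.
Target odds = 0.85/0.15 = 17/3.
Need 2.2ⁿ ≥ 17/3 ÷ (581/198340) = 3371780/1743.
2.2⁹ ≈1207.27 falls short of 3371780/1743 but 2.2¹⁰ ≈2655.99 reaches it, so n = 10.

10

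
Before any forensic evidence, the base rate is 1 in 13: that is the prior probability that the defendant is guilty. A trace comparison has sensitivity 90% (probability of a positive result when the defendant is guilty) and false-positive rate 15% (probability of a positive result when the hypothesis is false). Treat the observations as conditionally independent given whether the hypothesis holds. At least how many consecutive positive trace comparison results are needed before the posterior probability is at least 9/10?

3

Prior odds = (1/13)/(12/13) = 1/12.
Likelihood ratio of a positive result = 0.9/0.15 = 6.
Target odds: 0.9 ÷ 0.1 = 9.
Require 6ⁿ ≥ 9 ÷ (1/12) = 108.
6² = 36 falls short of 108 but 6³ = 216 reaches it, so n = 3.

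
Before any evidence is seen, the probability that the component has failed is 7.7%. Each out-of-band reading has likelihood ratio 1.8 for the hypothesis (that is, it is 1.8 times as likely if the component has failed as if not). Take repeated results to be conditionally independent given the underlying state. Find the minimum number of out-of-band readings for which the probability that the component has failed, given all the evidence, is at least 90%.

Prior odds = 0.077/0.923 = 77/923.
Likelihood ratio per out-of-band reading = 1.8.
Target posterior odds = 0.9/0.1 = 9.
Require 1.8ⁿ ≥ 9 ÷ (77/923) = 8307/77.
1.8⁷ = 4782969/78125 falls short of 8307/77 but 1.8⁸ = 43046721/390625 reaches it, so n = 8.

8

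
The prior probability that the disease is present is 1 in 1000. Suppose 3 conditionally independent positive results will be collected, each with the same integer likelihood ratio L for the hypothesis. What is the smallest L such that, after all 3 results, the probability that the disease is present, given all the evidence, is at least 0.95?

Prior odds = 0.001/0.999 = 1/999.
Target odds = 0.95/0.05 = 19.
Need L³ ≥ 19 ÷ (1/999) = 18981.
26³ = 17576 < 18981 ≤ 19683 = 27³, so L = 27.

27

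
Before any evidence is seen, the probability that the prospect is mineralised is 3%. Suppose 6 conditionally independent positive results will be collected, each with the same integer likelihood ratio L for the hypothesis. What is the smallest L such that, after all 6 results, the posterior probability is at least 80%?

Prior odds = 0.03/0.97 = 3/97.
Target odds = 0.8/0.2 = 4.
Need L⁶ ≥ 4 ÷ (3/97) = 388/3.
2⁶ = 64 < 388/3 ≤ 729 = 3⁶, so L = 3.

3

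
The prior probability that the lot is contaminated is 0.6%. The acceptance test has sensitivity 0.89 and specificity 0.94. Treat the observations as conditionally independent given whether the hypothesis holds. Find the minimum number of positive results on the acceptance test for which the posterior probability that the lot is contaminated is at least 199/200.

4

Prior odds = 0.006/0.994 = 3/497.
False-positive rate = 1 − 0.94 = 0.06; likelihood ratio of a positive = 0.89/0.06 = 89/6.
Target odds: 0.995 ÷ 0.005 = 199.
Require (89/6)ⁿ ≥ 199 ÷ (3/497) = 98903/3.
(89/6)³ = 704969/216 falls short of 98903/3 but (89/6)⁴ = 62742241/1296 reaches it, so n = 4.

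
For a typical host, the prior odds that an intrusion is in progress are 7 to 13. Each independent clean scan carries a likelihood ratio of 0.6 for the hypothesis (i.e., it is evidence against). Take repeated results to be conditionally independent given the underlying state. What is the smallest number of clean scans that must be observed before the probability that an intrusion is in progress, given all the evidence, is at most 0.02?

7

Prior odds = 7/13.
Likelihood ratio per clean scan = 0.6.
Target odds: 0.02 ÷ 0.98 = 1/49.
Require 0.6ⁿ ≤ 1/49 ÷ (7/13) = 13/343.
0.6⁶ = 729/15625 is still above 13/343 but 0.6⁷ = 2187/78125 is at or below it, so n = 7.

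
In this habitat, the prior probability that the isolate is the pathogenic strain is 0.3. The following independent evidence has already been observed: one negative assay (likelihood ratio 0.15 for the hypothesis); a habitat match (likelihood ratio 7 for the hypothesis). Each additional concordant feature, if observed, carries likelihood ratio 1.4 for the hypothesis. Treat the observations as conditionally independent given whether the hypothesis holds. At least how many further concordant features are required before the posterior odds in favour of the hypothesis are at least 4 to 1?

Prior odds = 0.3/0.7 = 3/7.
Combined Bayes factor of the evidence already in hand = 0.15 × 7 = 1.05.
Odds after that evidence = (3/7) × 1.05 = 0.45.
Target odds = 4.
Need 1.4ⁿ ≥ 4 ÷ 0.45 = 80/9.
1.4⁶ = 117649/15625 falls short of 80/9 but 1.4⁷ = 823543/78125 reaches it, so n = 7.

7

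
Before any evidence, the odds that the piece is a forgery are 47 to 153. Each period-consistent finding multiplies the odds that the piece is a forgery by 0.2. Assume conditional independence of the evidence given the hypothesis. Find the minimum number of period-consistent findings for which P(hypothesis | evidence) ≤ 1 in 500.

4

Prior odds = 47/153.
Likelihood ratio per period-consistent finding = 0.2.
Target posterior odds = 0.002/0.998 = 1/499.
Need (47/153) × 0.2ⁿ ≤ 1/499, i.e. 0.2ⁿ ≤ 153/23453.
0.2³ = 0.008 is still above 153/23453 but 0.2⁴ = 0.0016 is at or below it, so n = 4.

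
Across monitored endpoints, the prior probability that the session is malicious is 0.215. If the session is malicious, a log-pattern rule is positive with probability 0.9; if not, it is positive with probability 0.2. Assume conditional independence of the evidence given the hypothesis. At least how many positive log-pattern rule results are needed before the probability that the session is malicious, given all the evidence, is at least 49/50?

Prior odds = 0.215/0.785 = 43/157.
Likelihood ratio of a positive = 0.9/0.2 = 4.5.
Target posterior odds = 0.98/0.02 = 49.
Require 4.5ⁿ ≥ 49 ÷ (43/157) = 7693/43.
4.5³ = 91.125 falls short of 7693/43 but 4.5⁴ = 410.0625 reaches it, so n = 4.

4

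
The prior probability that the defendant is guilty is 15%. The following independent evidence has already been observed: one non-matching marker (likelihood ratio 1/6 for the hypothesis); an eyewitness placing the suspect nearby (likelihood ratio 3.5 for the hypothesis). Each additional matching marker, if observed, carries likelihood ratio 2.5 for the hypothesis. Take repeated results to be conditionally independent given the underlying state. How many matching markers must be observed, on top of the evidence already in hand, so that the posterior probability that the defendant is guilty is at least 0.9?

Prior odds = 0.15/0.85 = 3/17.
Combined Bayes factor of the evidence already in hand = (1/6) × 3.5 = 7/12.
Odds after that evidence = (3/17) × 7/12 = 7/68.
Target odds = 0.9/0.1 = 9.
Need 2.5ⁿ ≥ 9 ÷ (7/68) = 612/7.
2.5⁴ = 39.0625 falls short of 612/7 but 2.5⁵ = 97.65625 reaches it, so n = 5.

5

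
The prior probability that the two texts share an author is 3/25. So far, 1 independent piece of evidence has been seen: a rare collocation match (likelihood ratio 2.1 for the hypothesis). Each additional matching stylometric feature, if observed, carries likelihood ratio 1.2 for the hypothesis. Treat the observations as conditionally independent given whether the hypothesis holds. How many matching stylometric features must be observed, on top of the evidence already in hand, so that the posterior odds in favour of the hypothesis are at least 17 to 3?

17

Prior odds = 0.12/0.88 = 3/22.
Bayes factor of the evidence already in hand = 2.1.
Odds after that evidence = (3/22) × 2.1 = 63/220.
Target odds = 17/3.
Need 1.2ⁿ ≥ 17/3 ÷ (63/220) = 3740/189.
1.2¹⁶ ≈18.4884 falls short of 3740/189 but 1.2¹⁷ ≈22.1861 reaches it, so n = 17.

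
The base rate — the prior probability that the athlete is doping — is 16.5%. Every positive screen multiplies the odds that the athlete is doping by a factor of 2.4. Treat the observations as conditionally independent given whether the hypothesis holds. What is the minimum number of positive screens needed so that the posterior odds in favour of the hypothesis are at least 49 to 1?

7

Prior odds = 0.165/0.835 = 33/167.
Likelihood ratio per positive screen = 2.4.
Target odds = 49.
Require 2.4ⁿ ≥ 49 ÷ (33/167) = 8183/33.
2.4⁶ = 2985984/15625 falls short of 8183/33 but 2.4⁷ = 35831808/78125 reaches it, so n = 7.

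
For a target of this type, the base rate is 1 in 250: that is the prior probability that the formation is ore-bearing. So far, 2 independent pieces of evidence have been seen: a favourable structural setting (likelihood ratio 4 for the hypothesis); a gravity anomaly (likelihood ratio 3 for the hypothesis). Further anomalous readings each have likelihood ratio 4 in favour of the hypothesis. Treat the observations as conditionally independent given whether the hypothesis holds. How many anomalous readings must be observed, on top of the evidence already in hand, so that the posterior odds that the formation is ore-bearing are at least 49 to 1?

5

Prior odds = 0.004/0.996 = 1/249.
Combined Bayes factor of the evidence already in hand = 4 × 3 = 12.
Odds after that evidence = (1/249) × 12 = 4/83.
Target odds = 49.
Need 4ⁿ ≥ 49 ÷ (4/83) = 1016.75.
4⁴ = 256 falls short of 1016.75 but 4⁵ = 1024 reaches it, so n = 5.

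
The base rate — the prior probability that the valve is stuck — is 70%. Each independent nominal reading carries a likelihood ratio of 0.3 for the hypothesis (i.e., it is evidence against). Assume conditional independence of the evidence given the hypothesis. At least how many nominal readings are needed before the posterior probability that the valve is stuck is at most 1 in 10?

3

Prior odds = 0.7/0.3 = 7/3.
Likelihood ratio per nominal reading = 0.3.
Target odds: 0.1 ÷ 0.9 = 1/9.
Require 0.3ⁿ ≤ 1/9 ÷ (7/3) = 1/21.
0.3² = 0.09 is still above 1/21 but 0.3³ = 0.027 is at or below it, so n = 3.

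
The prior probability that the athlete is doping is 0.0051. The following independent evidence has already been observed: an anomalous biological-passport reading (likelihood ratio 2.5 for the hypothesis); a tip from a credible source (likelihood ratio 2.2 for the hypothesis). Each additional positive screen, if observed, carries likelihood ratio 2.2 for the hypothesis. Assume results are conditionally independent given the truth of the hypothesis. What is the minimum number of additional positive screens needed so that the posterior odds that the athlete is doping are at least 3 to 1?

Prior odds = 0.0051/0.9949 = 51/9949.
Combined Bayes factor of the evidence already in hand = 2.5 × 2.2 = 5.5.
Odds after that evidence = (51/9949) × 5.5 = 561/19898.
Target odds = 3.
Need 2.2ⁿ ≥ 3 ÷ (561/19898) = 19898/187.
2.2⁵ = 51.53632 falls short of 19898/187 but 2.2⁶ = 1771561/15625 reaches it, so n = 6.

6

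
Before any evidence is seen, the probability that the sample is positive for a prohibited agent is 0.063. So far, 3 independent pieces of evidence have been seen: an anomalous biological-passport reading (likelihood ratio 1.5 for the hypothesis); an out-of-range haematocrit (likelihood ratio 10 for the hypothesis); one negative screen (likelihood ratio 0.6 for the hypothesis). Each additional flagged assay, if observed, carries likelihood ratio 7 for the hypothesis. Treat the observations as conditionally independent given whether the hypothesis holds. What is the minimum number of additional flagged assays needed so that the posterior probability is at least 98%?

Prior odds = 0.063/0.937 = 63/937.
Combined Bayes factor of the evidence already in hand = 1.5 × 10 × 0.6 = 9.
Odds after that evidence = (63/937) × 9 = 567/937.
Target odds = 0.98/0.02 = 49.
Need 7ⁿ ≥ 49 ÷ (567/937) = 6559/81.
7² = 49 falls short of 6559/81 but 7³ = 343 reaches it, so n = 3.

3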